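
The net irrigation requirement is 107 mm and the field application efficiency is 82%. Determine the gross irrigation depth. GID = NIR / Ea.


Ea = 82% = 0.82
GID = NIR / Ea = 107 / 0.82 = 130.4878 mm

130.4878 mm


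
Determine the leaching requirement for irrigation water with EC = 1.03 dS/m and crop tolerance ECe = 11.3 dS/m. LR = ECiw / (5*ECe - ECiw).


LR = ECiw / (5*ECe - ECiw)
LR = 1.03 / (5*11.3 - 1.03)
LR = 1.03 / 55.4700

0.0186


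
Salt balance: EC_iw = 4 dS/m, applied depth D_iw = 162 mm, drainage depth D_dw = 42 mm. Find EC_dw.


EC_dw = EC_iw * D_iw / D_dw
EC_dw = 4 * 162 / 42
EC_dw = 648 / 42

15.4286 dS/m


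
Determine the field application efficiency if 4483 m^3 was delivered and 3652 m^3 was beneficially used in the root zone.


Ea = V_root / V_field * 100 = 3652 / 4483 * 100 = 81.4633%

81.4633 %


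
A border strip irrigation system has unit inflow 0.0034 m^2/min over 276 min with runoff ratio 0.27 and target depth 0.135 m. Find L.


L = q*t/((1+r)*Z)
L = 0.0034*276/((1+0.27)*0.135)
L = 0.9384/0.17145

5.4733 m


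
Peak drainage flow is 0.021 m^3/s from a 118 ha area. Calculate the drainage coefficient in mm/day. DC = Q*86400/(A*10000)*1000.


DC = Q * 86400 / (A * 10000) * 1000
DC = 0.021 * 86400 / (118 * 10000) * 1000
DC = 1814400.0000 / 1180000

1.5376 mm/day


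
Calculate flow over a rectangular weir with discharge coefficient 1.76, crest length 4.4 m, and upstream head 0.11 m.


Q = C * L * H^(3/2) = 1.76 * 4.4 * 0.11^1.5 = 1.76 * 4.4 * 0.036483

0.2825 m^3/s


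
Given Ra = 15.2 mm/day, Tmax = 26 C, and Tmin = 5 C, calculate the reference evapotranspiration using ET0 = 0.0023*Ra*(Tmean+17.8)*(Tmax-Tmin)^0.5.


Tmean = (Tmax + Tmin)/2 = (26 + 5)/2 = 15.5
ET0 = 0.0023 * 15.2 * (15.5 + 17.8) * sqrt(26 - 5)
ET0 = 0.0023 * 15.2 * 33.3 * 4.582576

5.3349 mm/day


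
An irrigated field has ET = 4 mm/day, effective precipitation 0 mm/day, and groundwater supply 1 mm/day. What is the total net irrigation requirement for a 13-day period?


Daily deficit = ET - Pe - GW = 4 - 0 - 1 = 3 mm/day
NIR = 3 * 13 = 39 mm

39.0000 mm


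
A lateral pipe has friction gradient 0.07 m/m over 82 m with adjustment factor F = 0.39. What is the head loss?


hf = J * L * F = 0.07 * 82 * 0.39 = 2.2386 m

2.2386 m


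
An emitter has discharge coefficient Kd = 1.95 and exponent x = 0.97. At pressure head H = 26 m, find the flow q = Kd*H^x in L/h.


q = Kd * H^x = 1.95 * 26^0.97 = 1.95 * 23.578933

45.9789 L/h


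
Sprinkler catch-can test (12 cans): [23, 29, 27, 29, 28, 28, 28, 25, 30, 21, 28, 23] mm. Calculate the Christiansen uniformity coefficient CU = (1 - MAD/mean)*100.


mean = 26.583333 mm
MAD = 2.388889 mm
CU = (1 - 2.388889/26.583333)*100

91.0136 %


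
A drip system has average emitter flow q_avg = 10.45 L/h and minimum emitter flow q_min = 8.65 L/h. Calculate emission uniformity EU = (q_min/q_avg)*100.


EU = (q_min/q_avg)*100 = (8.65/10.45)*100 = 82.7751%

82.7751 %


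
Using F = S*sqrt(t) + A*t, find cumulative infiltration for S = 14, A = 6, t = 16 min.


F = S*sqrt(t) + A*t
F = 14*sqrt(16) + 6*16
F = 14*4.000000 + 96

152.0000 mm


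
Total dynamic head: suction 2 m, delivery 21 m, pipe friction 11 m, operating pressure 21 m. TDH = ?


TDH = Hs + Hd + hf + Hp = 2 + 21 + 11 + 21 = 55

55 m


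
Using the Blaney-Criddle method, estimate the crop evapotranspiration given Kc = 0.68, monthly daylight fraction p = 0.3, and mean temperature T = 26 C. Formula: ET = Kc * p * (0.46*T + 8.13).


ET = Kc * p * (0.46*T + 8.13)
ET = 0.68 * 0.3 * (0.46*26 + 8.13)
ET = 0.68 * 0.3 * 20.0900

4.0984 mm/day


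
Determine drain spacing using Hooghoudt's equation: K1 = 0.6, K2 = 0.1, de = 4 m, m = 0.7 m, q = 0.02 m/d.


S^2 = 8*K2*de*m/q + 4*K1*m^2/q
S^2 = 8*0.1*4*0.7/0.02 + 4*0.6*0.7^2/0.02
S = sqrt(170.8000)

13.0690 m


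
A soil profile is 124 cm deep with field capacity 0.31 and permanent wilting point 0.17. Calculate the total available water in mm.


AWC = (FC - PWP) * d * 10
AWC = (0.31 - 0.17) * 124 * 10
AWC = 0.1400 * 124 * 10

173.6000 mm


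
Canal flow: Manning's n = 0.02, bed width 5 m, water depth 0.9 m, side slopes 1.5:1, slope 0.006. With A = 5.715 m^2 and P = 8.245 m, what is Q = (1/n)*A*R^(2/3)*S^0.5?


R = A/P = 5.715/8.245 = 0.693147
Q = (1/0.02) * 5.715 * 0.693147^(2/3) * 0.006^0.5

17.3359 m^3/s


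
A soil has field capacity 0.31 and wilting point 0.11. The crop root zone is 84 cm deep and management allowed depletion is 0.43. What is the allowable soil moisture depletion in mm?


SMD = (FC - PWP) * d * MAD * 10
SMD = (0.31 - 0.11) * 84 * 0.43 * 10
SMD = 0.2000 * 84 * 0.43 * 10

72.2400 mm


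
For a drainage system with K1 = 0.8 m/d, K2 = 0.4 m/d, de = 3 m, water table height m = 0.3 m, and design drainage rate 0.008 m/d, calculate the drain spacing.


S^2 = 8*K2*de*m/q + 4*K1*m^2/q
S^2 = 8*0.4*3*0.3/0.008 + 4*0.8*0.3^2/0.008
S = sqrt(396.0000)

19.8997 m


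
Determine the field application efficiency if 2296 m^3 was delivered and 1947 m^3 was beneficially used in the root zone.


Ea = V_root / V_field * 100 = 1947 / 2296 * 100 = 84.7997%

84.7997 %


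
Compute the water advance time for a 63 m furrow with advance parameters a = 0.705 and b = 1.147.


t = (L/a)^(1/b)
t = (63/0.705)^(1/1.147)
t = 89.361702^(1/1.147)

50.2448 min


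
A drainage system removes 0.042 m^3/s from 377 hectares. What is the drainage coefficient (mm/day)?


DC = Q * 86400 / (A * 10000) * 1000
DC = 0.042 * 86400 / (377 * 10000) * 1000
DC = 3628800.0000 / 3770000

0.9625 mm/day


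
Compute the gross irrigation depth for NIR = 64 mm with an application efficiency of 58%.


Ea = 58% = 0.58
GID = NIR / Ea = 64 / 0.58 = 110.3448 mm

110.3448 mm


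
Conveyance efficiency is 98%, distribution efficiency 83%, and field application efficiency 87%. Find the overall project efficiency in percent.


Ec = 0.98, Eb = 0.83, Ea = 0.87
E = 0.98 * 0.83 * 0.87 * 100 = 70.7658%

70.7658 %


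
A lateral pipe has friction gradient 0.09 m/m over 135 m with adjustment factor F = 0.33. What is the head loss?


hf = J * L * F = 0.09 * 135 * 0.33 = 4.0095 m

4.0095 m


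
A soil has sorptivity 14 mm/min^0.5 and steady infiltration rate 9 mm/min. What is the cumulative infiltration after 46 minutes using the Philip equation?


F = S*sqrt(t) + A*t
F = 14*sqrt(46) + 9*46
F = 14*6.782330 + 414

508.9526 mm


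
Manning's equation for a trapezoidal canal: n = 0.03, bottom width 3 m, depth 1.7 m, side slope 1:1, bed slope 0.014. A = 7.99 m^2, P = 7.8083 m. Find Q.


R = A/P = 7.99/7.8083 = 1.023270
Q = (1/0.03) * 7.99 * 1.023270^(2/3) * 0.014^0.5

32.0000 m^3/s


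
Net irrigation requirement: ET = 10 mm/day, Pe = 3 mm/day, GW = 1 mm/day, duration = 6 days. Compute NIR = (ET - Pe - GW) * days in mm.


Daily deficit = ET - Pe - GW = 10 - 3 - 1 = 6 mm/day
NIR = 6 * 6 = 36 mm

36.0000 mm


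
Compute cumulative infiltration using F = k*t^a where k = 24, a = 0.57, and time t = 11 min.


F = k * t^a = 24 * 11^0.57
F = 24 * 3.922779

94.1467 mm


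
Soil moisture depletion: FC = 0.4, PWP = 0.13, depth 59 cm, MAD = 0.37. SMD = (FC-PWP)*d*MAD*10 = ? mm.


SMD = (FC - PWP) * d * MAD * 10
SMD = (0.4 - 0.13) * 59 * 0.37 * 10
SMD = 0.2700 * 59 * 0.37 * 10

58.9410 mm


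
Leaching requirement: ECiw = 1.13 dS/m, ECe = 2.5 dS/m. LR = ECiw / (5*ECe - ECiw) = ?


LR = ECiw / (5*ECe - ECiw)
LR = 1.13 / (5*2.5 - 1.13)
LR = 1.13 / 11.3700

0.0994


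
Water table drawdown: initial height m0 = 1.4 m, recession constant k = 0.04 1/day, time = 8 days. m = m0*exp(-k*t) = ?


m = m0 * exp(-k*t)
m = 1.4 * exp(-0.04 * 8)
m = 1.4 * exp(-0.3200)

1.0166 m


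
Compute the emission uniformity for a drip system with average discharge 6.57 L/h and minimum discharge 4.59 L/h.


EU = (q_min/q_avg)*100 = (4.59/6.57)*100 = 69.8630%

69.8630 %


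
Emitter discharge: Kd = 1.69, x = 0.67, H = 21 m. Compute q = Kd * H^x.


q = Kd * H^x = 1.69 * 21^0.67 = 1.69 * 7.689302

12.9949 L/h


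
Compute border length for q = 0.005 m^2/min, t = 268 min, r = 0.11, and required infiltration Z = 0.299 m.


L = q*t/((1+r)*Z)
L = 0.005*268/((1+0.11)*0.299)
L = 1.34/0.33189

4.0375 m


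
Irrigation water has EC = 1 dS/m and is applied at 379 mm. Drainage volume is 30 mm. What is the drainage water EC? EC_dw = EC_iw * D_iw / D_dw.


EC_dw = EC_iw * D_iw / D_dw
EC_dw = 1 * 379 / 30
EC_dw = 379 / 30

12.6333 dS/m


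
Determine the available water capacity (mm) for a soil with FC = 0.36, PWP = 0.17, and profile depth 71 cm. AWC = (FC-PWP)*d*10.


AWC = (FC - PWP) * d * 10
AWC = (0.36 - 0.17) * 71 * 10
AWC = 0.1900 * 71 * 10

134.9000 mm


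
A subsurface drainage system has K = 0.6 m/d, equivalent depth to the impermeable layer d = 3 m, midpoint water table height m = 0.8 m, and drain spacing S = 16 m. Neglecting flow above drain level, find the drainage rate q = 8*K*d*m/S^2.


q = 8*K*d*m/S^2
q = 8*0.6*3*0.8/16^2
q = 11.5200 / 256

0.0450 m/d


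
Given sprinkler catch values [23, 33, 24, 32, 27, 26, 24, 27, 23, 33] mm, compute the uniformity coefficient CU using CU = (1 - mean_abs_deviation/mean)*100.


mean = 27.200000 mm
MAD = 3.280000 mm
CU = (1 - 3.280000/27.200000)*100

87.9412 %


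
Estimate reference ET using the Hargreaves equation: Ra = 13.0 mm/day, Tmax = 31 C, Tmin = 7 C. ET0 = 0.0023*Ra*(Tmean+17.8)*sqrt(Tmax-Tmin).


Tmean = (Tmax + Tmin)/2 = (31 + 7)/2 = 19.0
ET0 = 0.0023 * 13.0 * (19.0 + 17.8) * sqrt(31 - 7)
ET0 = 0.0023 * 13.0 * 36.8 * 4.898979

5.3904 mm/day


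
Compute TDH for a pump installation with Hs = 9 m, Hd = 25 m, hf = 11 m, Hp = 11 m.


TDH = Hs + Hd + hf + Hp = 9 + 25 + 11 + 11 = 56

56 m


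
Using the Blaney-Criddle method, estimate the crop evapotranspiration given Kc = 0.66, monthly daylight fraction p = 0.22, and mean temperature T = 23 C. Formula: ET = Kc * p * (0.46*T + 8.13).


ET = Kc * p * (0.46*T + 8.13)
ET = 0.66 * 0.22 * (0.46*23 + 8.13)
ET = 0.66 * 0.22 * 18.7100

2.7167 mm/day


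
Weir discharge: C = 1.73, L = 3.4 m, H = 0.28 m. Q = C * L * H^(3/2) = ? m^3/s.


Q = C * L * H^(3/2) = 1.73 * 3.4 * 0.28^1.5 = 1.73 * 3.4 * 0.148162

0.8715 m^3/s


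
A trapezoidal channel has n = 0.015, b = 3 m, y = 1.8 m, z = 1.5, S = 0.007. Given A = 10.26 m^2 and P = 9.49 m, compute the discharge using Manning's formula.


R = A/P = 10.26/9.49 = 1.081138
Q = (1/0.015) * 10.26 * 1.081138^(2/3) * 0.007^0.5

60.2827 m^3/s


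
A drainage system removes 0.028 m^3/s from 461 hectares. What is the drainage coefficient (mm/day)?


DC = Q * 86400 / (A * 10000) * 1000
DC = 0.028 * 86400 / (461 * 10000) * 1000
DC = 2419200.0000 / 4610000

0.5248 mm/day


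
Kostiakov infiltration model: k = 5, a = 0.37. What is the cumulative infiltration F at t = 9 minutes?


F = k * t^a = 5 * 9^0.37
F = 5 * 2.254601

11.2730 mm


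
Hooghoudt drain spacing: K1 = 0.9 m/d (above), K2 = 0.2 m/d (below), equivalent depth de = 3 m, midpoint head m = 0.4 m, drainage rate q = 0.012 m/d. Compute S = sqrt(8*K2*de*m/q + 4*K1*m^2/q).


S^2 = 8*K2*de*m/q + 4*K1*m^2/q
S^2 = 8*0.2*3*0.4/0.012 + 4*0.9*0.4^2/0.012
S = sqrt(208.0000)

14.4222 m


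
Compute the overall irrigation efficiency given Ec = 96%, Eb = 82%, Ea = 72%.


Ec = 0.96, Eb = 0.82, Ea = 0.72
E = 0.96 * 0.82 * 0.72 * 100 = 56.6784%

56.6784 %


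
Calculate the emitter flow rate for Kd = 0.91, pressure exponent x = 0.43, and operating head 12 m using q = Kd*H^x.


q = Kd * H^x = 0.91 * 12^0.43 = 0.91 * 2.911038

2.6490 L/h


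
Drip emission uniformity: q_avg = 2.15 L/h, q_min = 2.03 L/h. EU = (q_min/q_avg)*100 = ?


EU = (q_min/q_avg)*100 = (2.03/2.15)*100 = 94.4186%

94.4186 %


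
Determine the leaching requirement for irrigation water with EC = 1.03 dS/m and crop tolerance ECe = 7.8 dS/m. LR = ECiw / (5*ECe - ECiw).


LR = ECiw / (5*ECe - ECiw)
LR = 1.03 / (5*7.8 - 1.03)
LR = 1.03 / 37.9700

0.0271


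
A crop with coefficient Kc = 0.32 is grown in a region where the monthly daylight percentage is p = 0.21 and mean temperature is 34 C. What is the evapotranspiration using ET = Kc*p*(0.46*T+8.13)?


ET = Kc * p * (0.46*T + 8.13)
ET = 0.32 * 0.21 * (0.46*34 + 8.13)
ET = 0.32 * 0.21 * 23.7700

1.5973 mm/day


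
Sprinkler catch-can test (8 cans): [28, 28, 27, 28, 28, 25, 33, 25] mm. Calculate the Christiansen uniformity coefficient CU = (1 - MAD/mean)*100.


mean = 27.750000 mm
MAD = 1.562500 mm
CU = (1 - 1.562500/27.750000)*100

94.3694 %


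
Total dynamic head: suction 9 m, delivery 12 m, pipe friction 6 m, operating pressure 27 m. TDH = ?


TDH = Hs + Hd + hf + Hp = 9 + 12 + 6 + 27 = 54

54 m


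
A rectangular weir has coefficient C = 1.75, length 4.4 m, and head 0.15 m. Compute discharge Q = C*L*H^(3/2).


Q = C * L * H^(3/2) = 1.75 * 4.4 * 0.15^1.5 = 1.75 * 4.4 * 0.058095

0.4473 m^3/s


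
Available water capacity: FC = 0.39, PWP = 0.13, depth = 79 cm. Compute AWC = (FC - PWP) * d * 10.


AWC = (FC - PWP) * d * 10
AWC = (0.39 - 0.13) * 79 * 10
AWC = 0.2600 * 79 * 10

205.4000 mm


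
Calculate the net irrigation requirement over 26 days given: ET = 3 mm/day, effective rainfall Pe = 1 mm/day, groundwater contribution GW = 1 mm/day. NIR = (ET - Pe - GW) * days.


Daily deficit = ET - Pe - GW = 3 - 1 - 1 = 1 mm/day
NIR = 1 * 26 = 26 mm

26.0000 mm


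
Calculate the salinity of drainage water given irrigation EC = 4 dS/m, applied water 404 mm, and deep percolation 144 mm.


EC_dw = EC_iw * D_iw / D_dw
EC_dw = 4 * 404 / 144
EC_dw = 1616 / 144

11.2222 dS/m


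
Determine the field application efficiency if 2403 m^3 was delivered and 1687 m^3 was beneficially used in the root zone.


Ea = V_root / V_field * 100 = 1687 / 2403 * 100 = 70.2039%

70.2039 %


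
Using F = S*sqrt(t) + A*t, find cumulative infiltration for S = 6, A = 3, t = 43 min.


F = S*sqrt(t) + A*t
F = 6*sqrt(43) + 3*43
F = 6*6.557439 + 129

168.3446 mm


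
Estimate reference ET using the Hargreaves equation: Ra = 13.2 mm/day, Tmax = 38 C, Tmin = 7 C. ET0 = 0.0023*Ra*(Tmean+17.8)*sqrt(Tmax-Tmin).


Tmean = (Tmax + Tmin)/2 = (38 + 7)/2 = 22.5
ET0 = 0.0023 * 13.2 * (22.5 + 17.8) * sqrt(38 - 7)
ET0 = 0.0023 * 13.2 * 40.3 * 5.567764

6.8122 mm/day


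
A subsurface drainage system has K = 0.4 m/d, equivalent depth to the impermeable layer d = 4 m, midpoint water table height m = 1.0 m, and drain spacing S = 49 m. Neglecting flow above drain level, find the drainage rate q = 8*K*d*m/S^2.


q = 8*K*d*m/S^2
q = 8*0.4*4*1.0/49^2
q = 12.8000 / 2401

0.0053 m/d


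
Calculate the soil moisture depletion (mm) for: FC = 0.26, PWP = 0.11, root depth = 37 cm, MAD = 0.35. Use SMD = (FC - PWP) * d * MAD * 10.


SMD = (FC - PWP) * d * MAD * 10
SMD = (0.26 - 0.11) * 37 * 0.35 * 10
SMD = 0.1500 * 37 * 0.35 * 10

19.4250 mm


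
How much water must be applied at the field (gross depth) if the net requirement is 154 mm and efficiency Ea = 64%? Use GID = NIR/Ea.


Ea = 64% = 0.64
GID = NIR / Ea = 154 / 0.64 = 240.6250 mm

240.6250 mm


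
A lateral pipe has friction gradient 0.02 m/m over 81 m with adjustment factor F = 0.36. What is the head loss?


hf = J * L * F = 0.02 * 81 * 0.36 = 0.5832 m

0.5832 m


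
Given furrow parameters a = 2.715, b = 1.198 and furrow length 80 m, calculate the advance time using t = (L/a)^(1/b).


t = (L/a)^(1/b)
t = (80/2.715)^(1/1.198)
t = 29.465930^(1/1.198)

16.8453 min


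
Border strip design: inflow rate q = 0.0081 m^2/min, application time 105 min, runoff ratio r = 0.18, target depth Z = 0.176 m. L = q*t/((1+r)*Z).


L = q*t/((1+r)*Z)
L = 0.0081*105/((1+0.18)*0.176)
L = 0.8505/0.20768

4.0952 m


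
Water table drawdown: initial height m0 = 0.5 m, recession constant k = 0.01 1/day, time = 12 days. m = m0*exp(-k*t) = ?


m = m0 * exp(-k*t)
m = 0.5 * exp(-0.01 * 12)
m = 0.5 * exp(-0.1200)

0.4435 m


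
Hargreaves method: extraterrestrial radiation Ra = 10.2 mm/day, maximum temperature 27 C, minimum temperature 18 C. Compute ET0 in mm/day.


Tmean = (Tmax + Tmin)/2 = (27 + 18)/2 = 22.5
ET0 = 0.0023 * 10.2 * (22.5 + 17.8) * sqrt(27 - 18)
ET0 = 0.0023 * 10.2 * 40.3 * 3.000000

2.8363 mm/day


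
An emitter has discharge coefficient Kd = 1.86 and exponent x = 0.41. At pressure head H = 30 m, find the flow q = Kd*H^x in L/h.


q = Kd * H^x = 1.86 * 30^0.41 = 1.86 * 4.032921

7.5012 L/h


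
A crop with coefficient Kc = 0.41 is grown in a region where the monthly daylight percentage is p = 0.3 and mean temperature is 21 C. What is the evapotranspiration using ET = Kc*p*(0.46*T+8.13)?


ET = Kc * p * (0.46*T + 8.13)
ET = 0.41 * 0.3 * (0.46*21 + 8.13)
ET = 0.41 * 0.3 * 17.7900

2.1882 mm/day


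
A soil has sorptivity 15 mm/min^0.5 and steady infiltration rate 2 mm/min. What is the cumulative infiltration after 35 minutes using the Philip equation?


F = S*sqrt(t) + A*t
F = 15*sqrt(35) + 2*35
F = 15*5.916080 + 70

158.7412 mm


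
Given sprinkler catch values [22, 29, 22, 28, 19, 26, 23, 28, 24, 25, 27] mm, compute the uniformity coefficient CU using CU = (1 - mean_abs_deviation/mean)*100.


mean = 24.818182 mm
MAD = 2.561983 mm
CU = (1 - 2.561983/24.818182)*100

89.6770 %


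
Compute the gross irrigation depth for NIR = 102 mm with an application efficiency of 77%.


Ea = 77% = 0.77
GID = NIR / Ea = 102 / 0.77 = 132.4675 mm

132.4675 mm


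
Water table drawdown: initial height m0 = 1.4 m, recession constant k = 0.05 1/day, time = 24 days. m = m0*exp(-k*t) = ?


m = m0 * exp(-k*t)
m = 1.4 * exp(-0.05 * 24)
m = 1.4 * exp(-1.2000)

0.4217 m


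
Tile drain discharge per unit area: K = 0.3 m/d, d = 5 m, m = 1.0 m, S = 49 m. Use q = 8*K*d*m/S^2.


q = 8*K*d*m/S^2
q = 8*0.3*5*1.0/49^2
q = 12.0000 / 2401

0.0050 m/d


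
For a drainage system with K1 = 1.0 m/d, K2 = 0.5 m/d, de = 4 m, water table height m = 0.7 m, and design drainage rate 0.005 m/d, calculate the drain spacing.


S^2 = 8*K2*de*m/q + 4*K1*m^2/q
S^2 = 8*0.5*4*0.7/0.005 + 4*1.0*0.7^2/0.005
S = sqrt(2632.0000)

51.3030 m


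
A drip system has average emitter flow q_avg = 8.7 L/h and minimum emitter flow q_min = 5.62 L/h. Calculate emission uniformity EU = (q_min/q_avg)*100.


EU = (q_min/q_avg)*100 = (5.62/8.7)*100 = 64.5977%

64.5977 %


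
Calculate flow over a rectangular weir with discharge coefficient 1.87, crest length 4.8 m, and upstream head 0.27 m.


Q = C * L * H^(3/2) = 1.87 * 4.8 * 0.27^1.5 = 1.87 * 4.8 * 0.140296

1.2593 m^3/s


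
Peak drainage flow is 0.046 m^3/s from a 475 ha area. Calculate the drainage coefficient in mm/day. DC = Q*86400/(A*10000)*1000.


DC = Q * 86400 / (A * 10000) * 1000
DC = 0.046 * 86400 / (475 * 10000) * 1000
DC = 3974400.0000 / 4750000

0.8367 mm/day


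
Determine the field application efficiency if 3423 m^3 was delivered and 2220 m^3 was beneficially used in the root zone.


Ea = V_root / V_field * 100 = 2220 / 3423 * 100 = 64.8554%

64.8554 %


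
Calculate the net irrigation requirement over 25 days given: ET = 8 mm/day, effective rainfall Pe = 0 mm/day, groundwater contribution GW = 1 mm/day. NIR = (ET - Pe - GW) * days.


Daily deficit = ET - Pe - GW = 8 - 0 - 1 = 7 mm/day
NIR = 7 * 25 = 175 mm

175.0000 mm


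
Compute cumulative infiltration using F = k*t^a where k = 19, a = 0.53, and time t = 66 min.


F = k * t^a = 19 * 66^0.53
F = 19 * 9.212092

175.0297 mm


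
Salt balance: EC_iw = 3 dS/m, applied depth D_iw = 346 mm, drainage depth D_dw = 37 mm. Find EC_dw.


EC_dw = EC_iw * D_iw / D_dw
EC_dw = 3 * 346 / 37
EC_dw = 1038 / 37

28.0541 dS/m


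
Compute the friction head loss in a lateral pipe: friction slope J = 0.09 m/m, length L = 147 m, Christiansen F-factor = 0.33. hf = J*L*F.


hf = J * L * F = 0.09 * 147 * 0.33 = 4.3659 m

4.3659 m


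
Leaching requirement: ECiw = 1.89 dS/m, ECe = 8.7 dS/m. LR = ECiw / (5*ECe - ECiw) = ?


LR = ECiw / (5*ECe - ECiw)
LR = 1.89 / (5*8.7 - 1.89)
LR = 1.89 / 41.6100

0.0454


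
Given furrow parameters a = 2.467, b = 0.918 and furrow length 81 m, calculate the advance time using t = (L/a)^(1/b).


t = (L/a)^(1/b)
t = (81/2.467)^(1/0.918)
t = 32.833401^(1/0.918)

44.8498 min


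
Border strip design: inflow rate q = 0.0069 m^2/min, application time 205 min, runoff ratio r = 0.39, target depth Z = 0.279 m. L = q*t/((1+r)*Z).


L = q*t/((1+r)*Z)
L = 0.0069*205/((1+0.39)*0.279)
L = 1.4145/0.38781

3.6474 m


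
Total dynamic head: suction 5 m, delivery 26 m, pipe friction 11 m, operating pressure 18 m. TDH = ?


TDH = Hs + Hd + hf + Hp = 5 + 26 + 11 + 18 = 60

60 m


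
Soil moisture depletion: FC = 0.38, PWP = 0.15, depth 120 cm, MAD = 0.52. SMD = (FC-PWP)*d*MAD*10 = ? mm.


SMD = (FC - PWP) * d * MAD * 10
SMD = (0.38 - 0.15) * 120 * 0.52 * 10
SMD = 0.2300 * 120 * 0.52 * 10

143.5200 mm


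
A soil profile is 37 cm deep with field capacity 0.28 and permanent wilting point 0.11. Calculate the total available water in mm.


AWC = (FC - PWP) * d * 10
AWC = (0.28 - 0.11) * 37 * 10
AWC = 0.1700 * 37 * 10

62.9000 mm


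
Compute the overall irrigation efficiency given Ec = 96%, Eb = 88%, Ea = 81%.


Ec = 0.96, Eb = 0.88, Ea = 0.81
E = 0.96 * 0.88 * 0.81 * 100 = 68.4288%

68.4288 %


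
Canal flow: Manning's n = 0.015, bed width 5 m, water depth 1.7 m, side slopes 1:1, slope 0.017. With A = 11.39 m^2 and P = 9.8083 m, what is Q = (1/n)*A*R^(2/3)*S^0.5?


R = A/P = 11.39/9.8083 = 1.161261
Q = (1/0.015) * 11.39 * 1.161261^(2/3) * 0.017^0.5

109.3814 m^3/s


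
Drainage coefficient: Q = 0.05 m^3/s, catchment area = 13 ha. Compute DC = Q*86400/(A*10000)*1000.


DC = Q * 86400 / (A * 10000) * 1000
DC = 0.05 * 86400 / (13 * 10000) * 1000
DC = 4320000.0000 / 130000

33.2308 mm/day


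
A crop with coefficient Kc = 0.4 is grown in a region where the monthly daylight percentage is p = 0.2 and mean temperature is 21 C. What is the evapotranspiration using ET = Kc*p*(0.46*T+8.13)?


ET = Kc * p * (0.46*T + 8.13)
ET = 0.4 * 0.2 * (0.46*21 + 8.13)
ET = 0.4 * 0.2 * 17.7900

1.4232 mm/day


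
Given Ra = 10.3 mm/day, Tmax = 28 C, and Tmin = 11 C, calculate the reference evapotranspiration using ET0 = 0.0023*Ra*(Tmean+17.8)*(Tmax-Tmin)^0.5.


Tmean = (Tmax + Tmin)/2 = (28 + 11)/2 = 19.5
ET0 = 0.0023 * 10.3 * (19.5 + 17.8) * sqrt(28 - 11)
ET0 = 0.0023 * 10.3 * 37.3 * 4.123106

3.6433 mm/day


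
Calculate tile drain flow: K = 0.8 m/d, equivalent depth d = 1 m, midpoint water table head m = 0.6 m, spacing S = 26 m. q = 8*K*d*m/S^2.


q = 8*K*d*m/S^2
q = 8*0.8*1*0.6/26^2
q = 3.8400 / 676

0.0057 m/d


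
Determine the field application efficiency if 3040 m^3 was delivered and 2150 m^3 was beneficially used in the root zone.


Ea = V_root / V_field * 100 = 2150 / 3040 * 100 = 70.7237%

70.7237 %


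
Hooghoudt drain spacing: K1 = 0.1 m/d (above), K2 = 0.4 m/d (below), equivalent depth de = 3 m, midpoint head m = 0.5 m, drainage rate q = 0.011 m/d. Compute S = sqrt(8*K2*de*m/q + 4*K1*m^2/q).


S^2 = 8*K2*de*m/q + 4*K1*m^2/q
S^2 = 8*0.4*3*0.5/0.011 + 4*0.1*0.5^2/0.011
S = sqrt(445.4545)

21.1058 m


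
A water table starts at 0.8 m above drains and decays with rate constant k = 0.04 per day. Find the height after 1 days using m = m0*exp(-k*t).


m = m0 * exp(-k*t)
m = 0.8 * exp(-0.04 * 1)
m = 0.8 * exp(-0.0400)

0.7686 m


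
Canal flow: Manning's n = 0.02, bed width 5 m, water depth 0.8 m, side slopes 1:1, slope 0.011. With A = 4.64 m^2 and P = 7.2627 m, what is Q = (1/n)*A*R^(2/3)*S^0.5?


R = A/P = 4.64/7.2627 = 0.638881
Q = (1/0.02) * 4.64 * 0.638881^(2/3) * 0.011^0.5

18.0495 m^3/s


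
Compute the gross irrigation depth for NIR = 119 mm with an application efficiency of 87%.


Ea = 87% = 0.87
GID = NIR / Ea = 119 / 0.87 = 136.7816 mm

136.7816 mm


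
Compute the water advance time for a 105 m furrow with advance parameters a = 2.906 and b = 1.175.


t = (L/a)^(1/b)
t = (105/2.906)^(1/1.175)
t = 36.132140^(1/1.175)

21.1771 min


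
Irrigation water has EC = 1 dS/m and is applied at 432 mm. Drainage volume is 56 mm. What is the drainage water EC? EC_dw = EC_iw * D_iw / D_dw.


EC_dw = EC_iw * D_iw / D_dw
EC_dw = 1 * 432 / 56
EC_dw = 432 / 56

7.7143 dS/m


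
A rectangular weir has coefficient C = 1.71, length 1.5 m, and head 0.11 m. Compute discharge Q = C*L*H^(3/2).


Q = C * L * H^(3/2) = 1.71 * 1.5 * 0.11^1.5 = 1.71 * 1.5 * 0.036483

0.0936 m^3/s


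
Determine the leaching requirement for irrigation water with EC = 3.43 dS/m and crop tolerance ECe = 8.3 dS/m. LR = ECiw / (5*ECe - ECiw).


LR = ECiw / (5*ECe - ECiw)
LR = 3.43 / (5*8.3 - 3.43)
LR = 3.43 / 38.0700

0.0901


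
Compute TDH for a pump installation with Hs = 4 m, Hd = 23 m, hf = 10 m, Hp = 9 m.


TDH = Hs + Hd + hf + Hp = 4 + 23 + 10 + 9 = 46

46 m


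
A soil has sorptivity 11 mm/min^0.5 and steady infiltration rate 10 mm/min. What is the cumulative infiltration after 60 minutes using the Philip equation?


F = S*sqrt(t) + A*t
F = 11*sqrt(60) + 10*60
F = 11*7.745967 + 600

685.2056 mm


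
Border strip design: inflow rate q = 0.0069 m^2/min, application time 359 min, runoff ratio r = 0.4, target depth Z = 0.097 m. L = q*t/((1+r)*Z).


L = q*t/((1+r)*Z)
L = 0.0069*359/((1+0.4)*0.097)
L = 2.4771/0.1358

18.2408 m


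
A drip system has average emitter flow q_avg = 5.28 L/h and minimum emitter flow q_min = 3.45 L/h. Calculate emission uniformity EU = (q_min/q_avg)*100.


EU = (q_min/q_avg)*100 = (3.45/5.28)*100 = 65.3409%

65.3409 %


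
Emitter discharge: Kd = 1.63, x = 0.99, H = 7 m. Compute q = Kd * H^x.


q = Kd * H^x = 1.63 * 7^0.99 = 1.63 * 6.865103

11.1901 L/h


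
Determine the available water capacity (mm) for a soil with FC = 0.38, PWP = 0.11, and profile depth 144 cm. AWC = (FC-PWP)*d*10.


AWC = (FC - PWP) * d * 10
AWC = (0.38 - 0.11) * 144 * 10
AWC = 0.2700 * 144 * 10

388.8000 mm


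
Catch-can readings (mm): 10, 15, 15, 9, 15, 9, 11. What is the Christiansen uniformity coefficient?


mean = 12.000000 mm
MAD = 2.571429 mm
CU = (1 - 2.571429/12.000000)*100

78.5714 %


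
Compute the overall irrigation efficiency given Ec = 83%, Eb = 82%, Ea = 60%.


Ec = 0.83, Eb = 0.82, Ea = 0.6
E = 0.83 * 0.82 * 0.6 * 100 = 40.8360%

40.8360 %


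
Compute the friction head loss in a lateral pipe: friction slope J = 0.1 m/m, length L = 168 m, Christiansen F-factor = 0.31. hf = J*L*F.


hf = J * L * F = 0.1 * 168 * 0.31 = 5.2080 m

5.2080 m


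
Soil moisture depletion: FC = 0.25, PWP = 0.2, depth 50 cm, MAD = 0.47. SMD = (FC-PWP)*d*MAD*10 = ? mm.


SMD = (FC - PWP) * d * MAD * 10
SMD = (0.25 - 0.2) * 50 * 0.47 * 10
SMD = 0.0500 * 50 * 0.47 * 10

11.7500 mm


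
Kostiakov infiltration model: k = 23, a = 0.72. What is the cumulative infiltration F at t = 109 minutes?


F = k * t^a = 23 * 109^0.72
F = 23 * 29.305361

674.0233 mm


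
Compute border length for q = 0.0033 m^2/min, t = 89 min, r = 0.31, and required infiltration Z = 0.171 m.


L = q*t/((1+r)*Z)
L = 0.0033*89/((1+0.31)*0.171)
L = 0.2937/0.22401

1.3111 m


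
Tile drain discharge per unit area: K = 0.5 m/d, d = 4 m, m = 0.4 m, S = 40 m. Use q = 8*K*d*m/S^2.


q = 8*K*d*m/S^2
q = 8*0.5*4*0.4/40^2
q = 6.4000 / 1600

0.0040 m/d


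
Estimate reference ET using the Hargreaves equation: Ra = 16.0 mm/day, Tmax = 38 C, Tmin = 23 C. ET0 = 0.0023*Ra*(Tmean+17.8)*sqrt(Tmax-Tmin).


Tmean = (Tmax + Tmin)/2 = (38 + 23)/2 = 30.5
ET0 = 0.0023 * 16.0 * (30.5 + 17.8) * sqrt(38 - 23)
ET0 = 0.0023 * 16.0 * 48.3 * 3.872983

6.8840 mm/day


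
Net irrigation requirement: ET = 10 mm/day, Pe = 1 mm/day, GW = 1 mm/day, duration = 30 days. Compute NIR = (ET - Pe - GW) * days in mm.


Daily deficit = ET - Pe - GW = 10 - 1 - 1 = 8 mm/day
NIR = 8 * 30 = 240 mm

240.0000 mm


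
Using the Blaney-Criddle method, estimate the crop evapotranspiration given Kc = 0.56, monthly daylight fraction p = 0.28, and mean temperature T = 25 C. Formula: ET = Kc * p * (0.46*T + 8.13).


ET = Kc * p * (0.46*T + 8.13)
ET = 0.56 * 0.28 * (0.46*25 + 8.13)
ET = 0.56 * 0.28 * 19.6300

3.0780 mm/day


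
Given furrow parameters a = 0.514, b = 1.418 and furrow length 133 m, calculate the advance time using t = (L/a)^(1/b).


t = (L/a)^(1/b)
t = (133/0.514)^(1/1.418)
t = 258.754864^(1/1.418)

50.3053 min


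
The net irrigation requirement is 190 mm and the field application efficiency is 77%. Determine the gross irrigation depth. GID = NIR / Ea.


Ea = 77% = 0.77
GID = NIR / Ea = 190 / 0.77 = 246.7532 mm

246.7532 mm


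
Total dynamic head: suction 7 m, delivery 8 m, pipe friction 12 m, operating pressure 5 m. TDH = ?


TDH = Hs + Hd + hf + Hp = 7 + 8 + 12 + 5 = 32

32 m


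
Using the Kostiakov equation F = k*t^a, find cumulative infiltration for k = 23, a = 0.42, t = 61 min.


F = k * t^a = 23 * 61^0.42
F = 23 * 5.621323

129.2904 mm


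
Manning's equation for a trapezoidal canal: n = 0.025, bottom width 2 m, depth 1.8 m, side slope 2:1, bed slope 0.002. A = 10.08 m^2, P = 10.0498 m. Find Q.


R = A/P = 10.08/10.0498 = 1.003005
Q = (1/0.025) * 10.08 * 1.003005^(2/3) * 0.002^0.5

18.0678 m^3/s


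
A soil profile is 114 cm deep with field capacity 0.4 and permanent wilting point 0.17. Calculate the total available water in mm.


AWC = (FC - PWP) * d * 10
AWC = (0.4 - 0.17) * 114 * 10
AWC = 0.2300 * 114 * 10

262.2000 mm


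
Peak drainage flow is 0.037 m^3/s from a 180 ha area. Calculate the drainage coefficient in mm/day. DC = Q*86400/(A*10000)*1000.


DC = Q * 86400 / (A * 10000) * 1000
DC = 0.037 * 86400 / (180 * 10000) * 1000
DC = 3196800.0000 / 1800000

1.7760 mm/day


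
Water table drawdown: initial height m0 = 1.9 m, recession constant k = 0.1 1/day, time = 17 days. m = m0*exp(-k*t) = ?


m = m0 * exp(-k*t)
m = 1.9 * exp(-0.1 * 17)
m = 1.9 * exp(-1.7000)

0.3471 m


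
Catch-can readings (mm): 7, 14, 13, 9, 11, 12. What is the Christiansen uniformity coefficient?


mean = 11.000000 mm
MAD = 2.000000 mm
CU = (1 - 2.000000/11.000000)*100

81.8182 %


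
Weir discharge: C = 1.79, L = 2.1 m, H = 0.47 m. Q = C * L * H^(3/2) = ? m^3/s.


Q = C * L * H^(3/2) = 1.79 * 2.1 * 0.47^1.5 = 1.79 * 2.1 * 0.322216

1.2112 m^3/s


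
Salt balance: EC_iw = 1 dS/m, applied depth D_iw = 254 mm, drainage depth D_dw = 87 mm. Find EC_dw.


EC_dw = EC_iw * D_iw / D_dw
EC_dw = 1 * 254 / 87
EC_dw = 254 / 87

2.9195 dS/m


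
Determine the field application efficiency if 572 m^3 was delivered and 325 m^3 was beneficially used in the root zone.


Ea = V_root / V_field * 100 = 325 / 572 * 100 = 56.8182%

56.8182 %


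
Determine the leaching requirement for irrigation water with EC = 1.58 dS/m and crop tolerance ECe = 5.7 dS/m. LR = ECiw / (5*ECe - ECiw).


LR = ECiw / (5*ECe - ECiw)
LR = 1.58 / (5*5.7 - 1.58)
LR = 1.58 / 26.9200

0.0587


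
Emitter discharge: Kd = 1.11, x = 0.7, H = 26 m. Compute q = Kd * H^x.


q = Kd * H^x = 1.11 * 26^0.7 = 1.11 * 9.783209

10.8594 L/h


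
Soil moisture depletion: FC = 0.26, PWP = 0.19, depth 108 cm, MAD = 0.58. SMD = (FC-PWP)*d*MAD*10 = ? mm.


SMD = (FC - PWP) * d * MAD * 10
SMD = (0.26 - 0.19) * 108 * 0.58 * 10
SMD = 0.0700 * 108 * 0.58 * 10

43.8480 mm


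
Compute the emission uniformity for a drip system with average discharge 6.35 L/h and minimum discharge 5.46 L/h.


EU = (q_min/q_avg)*100 = (5.46/6.35)*100 = 85.9843%

85.9843 %


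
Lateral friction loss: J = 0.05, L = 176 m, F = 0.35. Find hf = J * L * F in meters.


hf = J * L * F = 0.05 * 176 * 0.35 = 3.0800 m

3.0800 m


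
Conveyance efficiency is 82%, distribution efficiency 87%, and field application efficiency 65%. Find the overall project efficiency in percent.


Ec = 0.82, Eb = 0.87, Ea = 0.65
E = 0.82 * 0.87 * 0.65 * 100 = 46.3710%

46.3710 %


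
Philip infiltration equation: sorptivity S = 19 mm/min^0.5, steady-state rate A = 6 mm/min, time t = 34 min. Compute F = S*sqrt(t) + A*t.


F = S*sqrt(t) + A*t
F = 19*sqrt(34) + 6*34
F = 19*5.830952 + 204

314.7881 mm


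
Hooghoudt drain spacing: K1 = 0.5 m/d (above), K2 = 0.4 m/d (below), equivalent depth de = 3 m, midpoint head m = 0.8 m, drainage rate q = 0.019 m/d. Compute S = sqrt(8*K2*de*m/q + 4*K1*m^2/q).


S^2 = 8*K2*de*m/q + 4*K1*m^2/q
S^2 = 8*0.4*3*0.8/0.019 + 4*0.5*0.8^2/0.019
S = sqrt(471.5789)

21.7159 m


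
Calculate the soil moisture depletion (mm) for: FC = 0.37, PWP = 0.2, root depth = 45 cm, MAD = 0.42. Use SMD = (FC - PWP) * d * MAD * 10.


SMD = (FC - PWP) * d * MAD * 10
SMD = (0.37 - 0.2) * 45 * 0.42 * 10
SMD = 0.1700 * 45 * 0.42 * 10

32.1300 mm


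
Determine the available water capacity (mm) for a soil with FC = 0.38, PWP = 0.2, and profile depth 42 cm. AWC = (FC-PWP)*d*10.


AWC = (FC - PWP) * d * 10
AWC = (0.38 - 0.2) * 42 * 10
AWC = 0.1800 * 42 * 10

75.6000 mm


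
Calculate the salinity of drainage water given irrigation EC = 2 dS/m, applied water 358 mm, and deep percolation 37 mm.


EC_dw = EC_iw * D_iw / D_dw
EC_dw = 2 * 358 / 37
EC_dw = 716 / 37

19.3514 dS/m


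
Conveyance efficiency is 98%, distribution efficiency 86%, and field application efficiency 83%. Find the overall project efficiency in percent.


Ec = 0.98, Eb = 0.86, Ea = 0.83
E = 0.98 * 0.86 * 0.83 * 100 = 69.9524%

69.9524 %


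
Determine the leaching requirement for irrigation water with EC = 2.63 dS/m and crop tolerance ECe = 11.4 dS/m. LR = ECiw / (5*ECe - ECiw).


LR = ECiw / (5*ECe - ECiw)
LR = 2.63 / (5*11.4 - 2.63)
LR = 2.63 / 54.3700

0.0484


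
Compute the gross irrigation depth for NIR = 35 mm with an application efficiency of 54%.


Ea = 54% = 0.54
GID = NIR / Ea = 35 / 0.54 = 64.8148 mm

64.8148 mm


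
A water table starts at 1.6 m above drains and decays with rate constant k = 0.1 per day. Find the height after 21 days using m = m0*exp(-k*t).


m = m0 * exp(-k*t)
m = 1.6 * exp(-0.1 * 21)
m = 1.6 * exp(-2.1000)

0.1959 m


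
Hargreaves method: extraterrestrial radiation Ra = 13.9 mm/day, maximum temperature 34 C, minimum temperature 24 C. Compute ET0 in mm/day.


Tmean = (Tmax + Tmin)/2 = (34 + 24)/2 = 29.0
ET0 = 0.0023 * 13.9 * (29.0 + 17.8) * sqrt(34 - 24)
ET0 = 0.0023 * 13.9 * 46.8 * 3.162278

4.7314 mm/day


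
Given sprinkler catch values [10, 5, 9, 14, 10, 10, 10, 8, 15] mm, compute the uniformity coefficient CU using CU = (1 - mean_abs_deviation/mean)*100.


mean = 10.111111 mm
MAD = 1.950617 mm
CU = (1 - 1.950617/10.111111)*100

80.7082 %


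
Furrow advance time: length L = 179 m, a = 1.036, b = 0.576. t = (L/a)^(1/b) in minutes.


t = (L/a)^(1/b)
t = (179/1.036)^(1/0.576)
t = 172.779923^(1/0.576)

7665.4373 min


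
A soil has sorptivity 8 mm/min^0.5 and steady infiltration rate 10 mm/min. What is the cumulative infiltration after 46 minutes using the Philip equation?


F = S*sqrt(t) + A*t
F = 8*sqrt(46) + 10*46
F = 8*6.782330 + 460

514.2586 mm


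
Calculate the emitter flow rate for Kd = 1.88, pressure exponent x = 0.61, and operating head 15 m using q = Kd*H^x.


q = Kd * H^x = 1.88 * 15^0.61 = 1.88 * 5.216938

9.8078 L/h


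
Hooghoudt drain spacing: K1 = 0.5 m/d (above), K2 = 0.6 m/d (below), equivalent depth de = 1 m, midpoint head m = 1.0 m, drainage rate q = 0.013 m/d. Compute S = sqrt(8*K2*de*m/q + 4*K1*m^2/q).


S^2 = 8*K2*de*m/q + 4*K1*m^2/q
S^2 = 8*0.6*1*1.0/0.013 + 4*0.5*1.0^2/0.013
S = sqrt(523.0769)

22.8709 m


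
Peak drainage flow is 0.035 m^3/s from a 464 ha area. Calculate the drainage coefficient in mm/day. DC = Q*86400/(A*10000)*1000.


DC = Q * 86400 / (A * 10000) * 1000
DC = 0.035 * 86400 / (464 * 10000) * 1000
DC = 3024000.0000 / 4640000

0.6517 mm/day


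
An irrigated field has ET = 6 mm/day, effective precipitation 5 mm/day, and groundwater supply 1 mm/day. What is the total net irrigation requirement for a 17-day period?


Daily deficit = ET - Pe - GW = 6 - 5 - 1 = 0 mm/day
NIR = 0 * 17 = 0 mm

0 mm


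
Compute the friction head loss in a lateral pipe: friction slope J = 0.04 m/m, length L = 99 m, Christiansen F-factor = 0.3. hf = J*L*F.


hf = J * L * F = 0.04 * 99 * 0.3 = 1.1880 m

1.1880 m


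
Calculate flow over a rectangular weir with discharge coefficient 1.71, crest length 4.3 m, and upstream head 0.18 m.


Q = C * L * H^(3/2) = 1.71 * 4.3 * 0.18^1.5 = 1.71 * 4.3 * 0.076368

0.5615 m^3/s


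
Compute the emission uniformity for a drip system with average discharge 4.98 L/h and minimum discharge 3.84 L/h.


EU = (q_min/q_avg)*100 = (3.84/4.98)*100 = 77.1084%

77.1084 %


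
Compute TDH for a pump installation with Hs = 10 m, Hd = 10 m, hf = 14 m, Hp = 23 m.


TDH = Hs + Hd + hf + Hp = 10 + 10 + 14 + 23 = 57

57 m


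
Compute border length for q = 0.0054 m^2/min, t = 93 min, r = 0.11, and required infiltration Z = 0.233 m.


L = q*t/((1+r)*Z)
L = 0.0054*93/((1+0.11)*0.233)
L = 0.5022/0.25863

1.9418 m


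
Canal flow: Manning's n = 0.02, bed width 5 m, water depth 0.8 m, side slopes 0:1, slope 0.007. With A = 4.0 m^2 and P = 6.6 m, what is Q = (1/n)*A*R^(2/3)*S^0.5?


R = A/P = 4.0/6.6 = 0.606061
Q = (1/0.02) * 4.0 * 0.606061^(2/3) * 0.007^0.5

11.9837 m^3/s


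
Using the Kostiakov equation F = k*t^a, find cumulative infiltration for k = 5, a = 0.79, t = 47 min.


F = k * t^a = 5 * 47^0.79
F = 5 * 20.939066

104.6953 mm


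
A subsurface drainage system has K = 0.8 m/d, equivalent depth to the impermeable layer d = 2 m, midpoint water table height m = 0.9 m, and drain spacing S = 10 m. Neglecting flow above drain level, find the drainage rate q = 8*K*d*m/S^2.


q = 8*K*d*m/S^2
q = 8*0.8*2*0.9/10^2
q = 11.5200 / 100

0.1152 m/d


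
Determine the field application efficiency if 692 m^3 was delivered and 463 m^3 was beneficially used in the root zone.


Ea = V_root / V_field * 100 = 463 / 692 * 100 = 66.9075%

66.9075 %


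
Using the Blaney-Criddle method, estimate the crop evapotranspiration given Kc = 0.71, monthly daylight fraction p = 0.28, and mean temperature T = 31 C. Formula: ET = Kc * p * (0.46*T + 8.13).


ET = Kc * p * (0.46*T + 8.13)
ET = 0.71 * 0.28 * (0.46*31 + 8.13)
ET = 0.71 * 0.28 * 22.3900

4.4511 mm/day


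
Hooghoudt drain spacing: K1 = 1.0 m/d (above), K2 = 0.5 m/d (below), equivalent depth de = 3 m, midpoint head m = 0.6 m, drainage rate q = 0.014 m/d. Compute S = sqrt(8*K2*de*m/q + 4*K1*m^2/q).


S^2 = 8*K2*de*m/q + 4*K1*m^2/q
S^2 = 8*0.5*3*0.6/0.014 + 4*1.0*0.6^2/0.014
S = sqrt(617.1429)

24.8424 m


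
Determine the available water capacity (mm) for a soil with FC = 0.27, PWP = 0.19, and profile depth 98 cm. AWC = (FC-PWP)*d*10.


AWC = (FC - PWP) * d * 10
AWC = (0.27 - 0.19) * 98 * 10
AWC = 0.0800 * 98 * 10

78.4000 mm


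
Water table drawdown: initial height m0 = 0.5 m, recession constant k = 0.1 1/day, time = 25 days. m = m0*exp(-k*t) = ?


m = m0 * exp(-k*t)
m = 0.5 * exp(-0.1 * 25)
m = 0.5 * exp(-2.5000)

0.0410 m


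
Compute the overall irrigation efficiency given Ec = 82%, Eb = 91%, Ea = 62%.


Ec = 0.82, Eb = 0.91, Ea = 0.62
E = 0.82 * 0.91 * 0.62 * 100 = 46.2644%

46.2644 %


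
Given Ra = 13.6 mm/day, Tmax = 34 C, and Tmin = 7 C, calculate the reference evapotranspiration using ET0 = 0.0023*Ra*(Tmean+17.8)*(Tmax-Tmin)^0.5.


Tmean = (Tmax + Tmin)/2 = (34 + 7)/2 = 20.5
ET0 = 0.0023 * 13.6 * (20.5 + 17.8) * sqrt(34 - 7)
ET0 = 0.0023 * 13.6 * 38.3 * 5.196152

6.2251 mm/day


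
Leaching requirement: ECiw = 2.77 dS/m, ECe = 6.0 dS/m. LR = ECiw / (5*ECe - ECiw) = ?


LR = ECiw / (5*ECe - ECiw)
LR = 2.77 / (5*6.0 - 2.77)
LR = 2.77 / 27.2300

0.1017


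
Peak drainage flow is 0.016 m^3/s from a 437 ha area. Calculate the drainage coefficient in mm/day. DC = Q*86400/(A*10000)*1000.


DC = Q * 86400 / (A * 10000) * 1000
DC = 0.016 * 86400 / (437 * 10000) * 1000
DC = 1382400.0000 / 4370000

0.3163 mm/day
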